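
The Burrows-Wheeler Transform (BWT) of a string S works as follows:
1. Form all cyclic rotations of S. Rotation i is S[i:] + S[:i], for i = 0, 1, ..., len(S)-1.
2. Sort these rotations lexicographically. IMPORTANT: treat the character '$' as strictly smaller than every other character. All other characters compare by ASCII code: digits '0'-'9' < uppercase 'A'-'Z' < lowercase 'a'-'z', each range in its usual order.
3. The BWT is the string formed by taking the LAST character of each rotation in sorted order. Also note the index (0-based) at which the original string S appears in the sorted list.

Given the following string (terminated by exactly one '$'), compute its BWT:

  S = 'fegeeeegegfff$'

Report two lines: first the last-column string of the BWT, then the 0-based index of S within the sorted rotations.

All 14 rotations (rotation i = S[i:]+S[:i]):
  rot[0] = fegeeeegegfff$
  rot[1] = egeeeegegfff$f
  rot[2] = geeeegegfff$fe
  rot[3] = eeeegegfff$feg
  rot[4] = eeegegfff$fege
  rot[5] = eegegfff$fegee
  rot[6] = egegfff$fegeee
  rot[7] = gegfff$fegeeee
  rot[8] = egfff$fegeeeeg
  rot[9] = gfff$fegeeeege
  rot[10] = fff$fegeeeegeg
  rot[11] = ff$fegeeeegegf
  rot[12] = f$fegeeeegegff
  rot[13] = $fegeeeegegfff
Sorted (with $ < everything):
  sorted[0] = $fegeeeegegfff  (last char: 'f')
  sorted[1] = eeeegegfff$feg  (last char: 'g')
  sorted[2] = eeegegfff$fege  (last char: 'e')
  sorted[3] = eegegfff$fegee  (last char: 'e')
  sorted[4] = egeeeegegfff$f  (last char: 'f')
  sorted[5] = egegfff$fegeee  (last char: 'e')
  sorted[6] = egfff$fegeeeeg  (last char: 'g')
  sorted[7] = f$fegeeeegegff  (last char: 'f')
  sorted[8] = fegeeeegegfff$  (last char: '$')
  sorted[9] = ff$fegeeeegegf  (last char: 'f')
  sorted[10] = fff$fegeeeegeg  (last char: 'g')
  sorted[11] = geeeegegfff$fe  (last char: 'e')
  sorted[12] = gegfff$fegeeee  (last char: 'e')
  sorted[13] = gfff$fegeeeege  (last char: 'e')
Last column: fgeefegf$fgeee
Original string S is at sorted index 8

Answer: fgeefegf$fgeee
8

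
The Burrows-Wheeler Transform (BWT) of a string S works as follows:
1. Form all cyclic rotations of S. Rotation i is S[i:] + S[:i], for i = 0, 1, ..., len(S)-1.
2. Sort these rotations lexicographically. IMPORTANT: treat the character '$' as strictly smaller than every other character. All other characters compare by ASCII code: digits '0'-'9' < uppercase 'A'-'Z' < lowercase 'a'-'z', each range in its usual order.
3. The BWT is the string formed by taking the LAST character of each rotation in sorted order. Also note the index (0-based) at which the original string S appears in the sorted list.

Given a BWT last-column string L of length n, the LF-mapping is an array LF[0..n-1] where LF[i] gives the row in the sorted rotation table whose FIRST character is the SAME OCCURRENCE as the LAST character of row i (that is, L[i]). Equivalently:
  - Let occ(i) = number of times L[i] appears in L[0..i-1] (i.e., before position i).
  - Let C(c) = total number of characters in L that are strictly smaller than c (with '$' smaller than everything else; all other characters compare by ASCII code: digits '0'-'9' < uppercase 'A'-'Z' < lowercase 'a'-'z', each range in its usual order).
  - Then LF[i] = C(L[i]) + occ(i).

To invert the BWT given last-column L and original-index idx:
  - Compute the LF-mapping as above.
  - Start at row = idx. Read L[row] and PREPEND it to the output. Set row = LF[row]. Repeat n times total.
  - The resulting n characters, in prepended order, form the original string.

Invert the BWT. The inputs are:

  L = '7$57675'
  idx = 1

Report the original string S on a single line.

Answer: 557767$

Derivation:
LF mapping: 4 0 1 5 3 6 2
Walk LF starting at row 1, prepending L[row]:
  step 1: row=1, L[1]='$', prepend. Next row=LF[1]=0
  step 2: row=0, L[0]='7', prepend. Next row=LF[0]=4
  step 3: row=4, L[4]='6', prepend. Next row=LF[4]=3
  step 4: row=3, L[3]='7', prepend. Next row=LF[3]=5
  step 5: row=5, L[5]='7', prepend. Next row=LF[5]=6
  step 6: row=6, L[6]='5', prepend. Next row=LF[6]=2
  step 7: row=2, L[2]='5', prepend. Next row=LF[2]=1
Reversed output: 557767$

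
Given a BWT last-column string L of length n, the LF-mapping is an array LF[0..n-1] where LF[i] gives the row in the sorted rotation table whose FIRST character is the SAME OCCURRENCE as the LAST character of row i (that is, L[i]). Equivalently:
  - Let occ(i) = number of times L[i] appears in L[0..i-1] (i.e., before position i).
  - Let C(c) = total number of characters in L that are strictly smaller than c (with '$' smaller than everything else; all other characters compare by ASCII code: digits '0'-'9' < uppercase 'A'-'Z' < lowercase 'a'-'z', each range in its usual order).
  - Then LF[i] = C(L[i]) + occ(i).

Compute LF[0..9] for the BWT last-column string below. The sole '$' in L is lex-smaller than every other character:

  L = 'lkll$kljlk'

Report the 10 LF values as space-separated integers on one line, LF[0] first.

Answer: 5 2 6 7 0 3 8 1 9 4

Derivation:
Char counts: '$':1, 'j':1, 'k':3, 'l':5
C (first-col start): C('$')=0, C('j')=1, C('k')=2, C('l')=5
L[0]='l': occ=0, LF[0]=C('l')+0=5+0=5
L[1]='k': occ=0, LF[1]=C('k')+0=2+0=2
L[2]='l': occ=1, LF[2]=C('l')+1=5+1=6
L[3]='l': occ=2, LF[3]=C('l')+2=5+2=7
L[4]='$': occ=0, LF[4]=C('$')+0=0+0=0
L[5]='k': occ=1, LF[5]=C('k')+1=2+1=3
L[6]='l': occ=3, LF[6]=C('l')+3=5+3=8
L[7]='j': occ=0, LF[7]=C('j')+0=1+0=1
L[8]='l': occ=4, LF[8]=C('l')+4=5+4=9
L[9]='k': occ=2, LF[9]=C('k')+2=2+2=4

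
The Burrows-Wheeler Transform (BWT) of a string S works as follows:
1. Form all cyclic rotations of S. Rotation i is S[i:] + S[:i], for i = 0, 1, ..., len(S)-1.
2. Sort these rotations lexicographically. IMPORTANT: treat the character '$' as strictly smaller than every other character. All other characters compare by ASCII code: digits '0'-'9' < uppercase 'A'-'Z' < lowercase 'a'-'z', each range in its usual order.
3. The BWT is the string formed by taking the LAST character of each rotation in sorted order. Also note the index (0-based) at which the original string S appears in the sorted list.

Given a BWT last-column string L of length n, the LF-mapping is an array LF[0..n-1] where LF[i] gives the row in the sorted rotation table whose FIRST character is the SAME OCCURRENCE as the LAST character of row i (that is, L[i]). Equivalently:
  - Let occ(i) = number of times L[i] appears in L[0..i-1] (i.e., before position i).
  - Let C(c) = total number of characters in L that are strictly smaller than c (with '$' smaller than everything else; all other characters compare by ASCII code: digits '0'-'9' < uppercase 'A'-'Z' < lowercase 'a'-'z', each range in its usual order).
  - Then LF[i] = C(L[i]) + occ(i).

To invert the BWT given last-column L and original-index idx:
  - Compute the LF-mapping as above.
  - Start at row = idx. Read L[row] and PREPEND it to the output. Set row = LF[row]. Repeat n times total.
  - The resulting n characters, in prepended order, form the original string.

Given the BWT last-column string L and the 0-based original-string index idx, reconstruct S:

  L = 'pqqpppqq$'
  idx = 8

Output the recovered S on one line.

Answer: qqqpppqp$

Derivation:
LF mapping: 1 5 6 2 3 4 7 8 0
Walk LF starting at row 8, prepending L[row]:
  step 1: row=8, L[8]='$', prepend. Next row=LF[8]=0
  step 2: row=0, L[0]='p', prepend. Next row=LF[0]=1
  step 3: row=1, L[1]='q', prepend. Next row=LF[1]=5
  step 4: row=5, L[5]='p', prepend. Next row=LF[5]=4
  step 5: row=4, L[4]='p', prepend. Next row=LF[4]=3
  step 6: row=3, L[3]='p', prepend. Next row=LF[3]=2
  step 7: row=2, L[2]='q', prepend. Next row=LF[2]=6
  step 8: row=6, L[6]='q', prepend. Next row=LF[6]=7
  step 9: row=7, L[7]='q', prepend. Next row=LF[7]=8
Reversed output: qqqpppqp$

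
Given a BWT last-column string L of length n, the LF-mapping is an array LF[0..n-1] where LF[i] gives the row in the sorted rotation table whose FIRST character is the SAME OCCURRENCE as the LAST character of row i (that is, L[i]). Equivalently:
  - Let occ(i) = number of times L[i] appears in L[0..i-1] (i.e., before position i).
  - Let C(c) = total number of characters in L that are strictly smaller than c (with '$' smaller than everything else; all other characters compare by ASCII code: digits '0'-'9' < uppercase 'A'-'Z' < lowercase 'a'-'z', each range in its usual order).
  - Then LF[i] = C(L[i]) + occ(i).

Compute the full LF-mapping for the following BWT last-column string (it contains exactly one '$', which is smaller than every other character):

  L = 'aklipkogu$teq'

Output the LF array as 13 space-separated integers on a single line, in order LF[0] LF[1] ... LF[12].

Answer: 1 5 7 4 9 6 8 3 12 0 11 2 10

Derivation:
Char counts: '$':1, 'a':1, 'e':1, 'g':1, 'i':1, 'k':2, 'l':1, 'o':1, 'p':1, 'q':1, 't':1, 'u':1
C (first-col start): C('$')=0, C('a')=1, C('e')=2, C('g')=3, C('i')=4, C('k')=5, C('l')=7, C('o')=8, C('p')=9, C('q')=10, C('t')=11, C('u')=12
L[0]='a': occ=0, LF[0]=C('a')+0=1+0=1
L[1]='k': occ=0, LF[1]=C('k')+0=5+0=5
L[2]='l': occ=0, LF[2]=C('l')+0=7+0=7
L[3]='i': occ=0, LF[3]=C('i')+0=4+0=4
L[4]='p': occ=0, LF[4]=C('p')+0=9+0=9
L[5]='k': occ=1, LF[5]=C('k')+1=5+1=6
L[6]='o': occ=0, LF[6]=C('o')+0=8+0=8
L[7]='g': occ=0, LF[7]=C('g')+0=3+0=3
L[8]='u': occ=0, LF[8]=C('u')+0=12+0=12
L[9]='$': occ=0, LF[9]=C('$')+0=0+0=0
L[10]='t': occ=0, LF[10]=C('t')+0=11+0=11
L[11]='e': occ=0, LF[11]=C('e')+0=2+0=2
L[12]='q': occ=0, LF[12]=C('q')+0=10+0=10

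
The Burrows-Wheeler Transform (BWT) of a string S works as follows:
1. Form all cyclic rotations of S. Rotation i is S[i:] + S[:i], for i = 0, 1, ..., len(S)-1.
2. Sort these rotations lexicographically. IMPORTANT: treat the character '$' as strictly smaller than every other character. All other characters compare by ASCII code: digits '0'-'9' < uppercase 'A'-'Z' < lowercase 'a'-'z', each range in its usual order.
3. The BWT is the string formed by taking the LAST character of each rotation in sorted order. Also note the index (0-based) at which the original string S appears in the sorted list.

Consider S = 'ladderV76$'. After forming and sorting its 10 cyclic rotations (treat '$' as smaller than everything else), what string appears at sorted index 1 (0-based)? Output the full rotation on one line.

All 10 rotations (rotation i = S[i:]+S[:i]):
  rot[0] = ladderV76$
  rot[1] = adderV76$l
  rot[2] = dderV76$la
  rot[3] = derV76$lad
  rot[4] = erV76$ladd
  rot[5] = rV76$ladde
  rot[6] = V76$ladder
  rot[7] = 76$ladderV
  rot[8] = 6$ladderV7
  rot[9] = $ladderV76
Sorted (with $ < everything):
  sorted[0] = $ladderV76
  sorted[1] = 6$ladderV7
  sorted[2] = 76$ladderV
  sorted[3] = V76$ladder
  sorted[4] = adderV76$l
  sorted[5] = dderV76$la
  sorted[6] = derV76$lad
  sorted[7] = erV76$ladd
  sorted[8] = ladderV76$
  sorted[9] = rV76$ladde
sorted[1] = 6$ladderV7

Answer: 6$ladderV7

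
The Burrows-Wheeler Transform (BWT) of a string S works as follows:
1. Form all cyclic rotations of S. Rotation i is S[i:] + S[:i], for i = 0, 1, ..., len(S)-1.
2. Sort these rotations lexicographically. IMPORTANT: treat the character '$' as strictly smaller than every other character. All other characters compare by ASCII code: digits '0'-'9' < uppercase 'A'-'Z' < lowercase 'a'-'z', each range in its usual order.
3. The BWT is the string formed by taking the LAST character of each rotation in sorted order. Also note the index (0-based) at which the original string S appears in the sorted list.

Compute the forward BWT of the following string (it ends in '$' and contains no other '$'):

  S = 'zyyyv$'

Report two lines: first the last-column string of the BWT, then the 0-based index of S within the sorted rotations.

Answer: vyyyz$
5

Derivation:
All 6 rotations (rotation i = S[i:]+S[:i]):
  rot[0] = zyyyv$
  rot[1] = yyyv$z
  rot[2] = yyv$zy
  rot[3] = yv$zyy
  rot[4] = v$zyyy
  rot[5] = $zyyyv
Sorted (with $ < everything):
  sorted[0] = $zyyyv  (last char: 'v')
  sorted[1] = v$zyyy  (last char: 'y')
  sorted[2] = yv$zyy  (last char: 'y')
  sorted[3] = yyv$zy  (last char: 'y')
  sorted[4] = yyyv$z  (last char: 'z')
  sorted[5] = zyyyv$  (last char: '$')
Last column: vyyyz$
Original string S is at sorted index 5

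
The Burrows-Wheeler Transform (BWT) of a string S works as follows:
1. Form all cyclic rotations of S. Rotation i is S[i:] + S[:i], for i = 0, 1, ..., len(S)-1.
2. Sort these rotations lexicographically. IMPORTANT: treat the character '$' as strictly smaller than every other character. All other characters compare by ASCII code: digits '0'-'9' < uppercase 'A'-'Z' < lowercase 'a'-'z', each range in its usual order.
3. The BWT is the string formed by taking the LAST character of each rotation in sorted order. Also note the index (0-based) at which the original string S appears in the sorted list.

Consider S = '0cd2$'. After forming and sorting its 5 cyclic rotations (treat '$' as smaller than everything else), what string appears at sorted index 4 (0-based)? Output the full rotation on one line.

All 5 rotations (rotation i = S[i:]+S[:i]):
  rot[0] = 0cd2$
  rot[1] = cd2$0
  rot[2] = d2$0c
  rot[3] = 2$0cd
  rot[4] = $0cd2
Sorted (with $ < everything):
  sorted[0] = $0cd2
  sorted[1] = 0cd2$
  sorted[2] = 2$0cd
  sorted[3] = cd2$0
  sorted[4] = d2$0c
sorted[4] = d2$0c

Answer: d2$0c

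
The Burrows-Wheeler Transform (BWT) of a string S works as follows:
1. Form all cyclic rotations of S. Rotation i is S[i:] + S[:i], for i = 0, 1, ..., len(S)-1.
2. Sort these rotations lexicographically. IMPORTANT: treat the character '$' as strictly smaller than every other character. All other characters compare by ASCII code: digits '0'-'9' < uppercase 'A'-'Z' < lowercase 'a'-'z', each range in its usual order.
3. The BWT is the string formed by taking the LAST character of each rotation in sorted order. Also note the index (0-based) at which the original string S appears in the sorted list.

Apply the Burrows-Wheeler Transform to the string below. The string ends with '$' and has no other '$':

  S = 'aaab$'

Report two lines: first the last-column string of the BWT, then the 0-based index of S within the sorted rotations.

All 5 rotations (rotation i = S[i:]+S[:i]):
  rot[0] = aaab$
  rot[1] = aab$a
  rot[2] = ab$aa
  rot[3] = b$aaa
  rot[4] = $aaab
Sorted (with $ < everything):
  sorted[0] = $aaab  (last char: 'b')
  sorted[1] = aaab$  (last char: '$')
  sorted[2] = aab$a  (last char: 'a')
  sorted[3] = ab$aa  (last char: 'a')
  sorted[4] = b$aaa  (last char: 'a')
Last column: b$aaa
Original string S is at sorted index 1

Answer: b$aaa
1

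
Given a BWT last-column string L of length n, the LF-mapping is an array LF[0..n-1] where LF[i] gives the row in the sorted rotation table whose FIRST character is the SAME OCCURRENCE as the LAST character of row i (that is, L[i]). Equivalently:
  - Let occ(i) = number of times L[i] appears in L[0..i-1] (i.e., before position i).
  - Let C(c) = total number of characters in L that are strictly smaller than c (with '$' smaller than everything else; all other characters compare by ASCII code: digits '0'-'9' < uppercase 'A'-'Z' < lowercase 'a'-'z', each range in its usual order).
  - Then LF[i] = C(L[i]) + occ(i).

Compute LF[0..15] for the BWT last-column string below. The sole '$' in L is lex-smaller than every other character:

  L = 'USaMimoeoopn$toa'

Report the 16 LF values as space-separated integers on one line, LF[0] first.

Answer: 3 2 4 1 7 8 10 6 11 12 14 9 0 15 13 5

Derivation:
Char counts: '$':1, 'M':1, 'S':1, 'U':1, 'a':2, 'e':1, 'i':1, 'm':1, 'n':1, 'o':4, 'p':1, 't':1
C (first-col start): C('$')=0, C('M')=1, C('S')=2, C('U')=3, C('a')=4, C('e')=6, C('i')=7, C('m')=8, C('n')=9, C('o')=10, C('p')=14, C('t')=15
L[0]='U': occ=0, LF[0]=C('U')+0=3+0=3
L[1]='S': occ=0, LF[1]=C('S')+0=2+0=2
L[2]='a': occ=0, LF[2]=C('a')+0=4+0=4
L[3]='M': occ=0, LF[3]=C('M')+0=1+0=1
L[4]='i': occ=0, LF[4]=C('i')+0=7+0=7
L[5]='m': occ=0, LF[5]=C('m')+0=8+0=8
L[6]='o': occ=0, LF[6]=C('o')+0=10+0=10
L[7]='e': occ=0, LF[7]=C('e')+0=6+0=6
L[8]='o': occ=1, LF[8]=C('o')+1=10+1=11
L[9]='o': occ=2, LF[9]=C('o')+2=10+2=12
L[10]='p': occ=0, LF[10]=C('p')+0=14+0=14
L[11]='n': occ=0, LF[11]=C('n')+0=9+0=9
L[12]='$': occ=0, LF[12]=C('$')+0=0+0=0
L[13]='t': occ=0, LF[13]=C('t')+0=15+0=15
L[14]='o': occ=3, LF[14]=C('o')+3=10+3=13
L[15]='a': occ=1, LF[15]=C('a')+1=4+1=5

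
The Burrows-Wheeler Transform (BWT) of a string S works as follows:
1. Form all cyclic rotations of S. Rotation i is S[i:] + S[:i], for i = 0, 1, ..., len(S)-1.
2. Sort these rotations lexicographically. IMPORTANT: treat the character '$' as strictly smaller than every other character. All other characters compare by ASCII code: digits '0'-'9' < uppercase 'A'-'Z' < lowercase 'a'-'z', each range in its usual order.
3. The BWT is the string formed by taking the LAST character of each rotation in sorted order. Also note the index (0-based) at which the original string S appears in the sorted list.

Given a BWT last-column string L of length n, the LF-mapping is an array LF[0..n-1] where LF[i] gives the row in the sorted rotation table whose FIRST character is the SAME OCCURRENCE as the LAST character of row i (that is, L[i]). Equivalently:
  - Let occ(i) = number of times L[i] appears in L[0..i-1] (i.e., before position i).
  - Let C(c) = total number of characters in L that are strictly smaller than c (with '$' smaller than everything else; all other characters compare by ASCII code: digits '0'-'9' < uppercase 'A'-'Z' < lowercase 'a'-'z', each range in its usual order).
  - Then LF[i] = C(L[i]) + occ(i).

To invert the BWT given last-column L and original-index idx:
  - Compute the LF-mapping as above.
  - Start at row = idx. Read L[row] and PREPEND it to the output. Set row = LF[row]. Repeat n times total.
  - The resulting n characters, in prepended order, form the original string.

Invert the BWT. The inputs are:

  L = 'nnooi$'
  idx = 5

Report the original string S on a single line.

Answer: onion$

Derivation:
LF mapping: 2 3 4 5 1 0
Walk LF starting at row 5, prepending L[row]:
  step 1: row=5, L[5]='$', prepend. Next row=LF[5]=0
  step 2: row=0, L[0]='n', prepend. Next row=LF[0]=2
  step 3: row=2, L[2]='o', prepend. Next row=LF[2]=4
  step 4: row=4, L[4]='i', prepend. Next row=LF[4]=1
  step 5: row=1, L[1]='n', prepend. Next row=LF[1]=3
  step 6: row=3, L[3]='o', prepend. Next row=LF[3]=5
Reversed output: onion$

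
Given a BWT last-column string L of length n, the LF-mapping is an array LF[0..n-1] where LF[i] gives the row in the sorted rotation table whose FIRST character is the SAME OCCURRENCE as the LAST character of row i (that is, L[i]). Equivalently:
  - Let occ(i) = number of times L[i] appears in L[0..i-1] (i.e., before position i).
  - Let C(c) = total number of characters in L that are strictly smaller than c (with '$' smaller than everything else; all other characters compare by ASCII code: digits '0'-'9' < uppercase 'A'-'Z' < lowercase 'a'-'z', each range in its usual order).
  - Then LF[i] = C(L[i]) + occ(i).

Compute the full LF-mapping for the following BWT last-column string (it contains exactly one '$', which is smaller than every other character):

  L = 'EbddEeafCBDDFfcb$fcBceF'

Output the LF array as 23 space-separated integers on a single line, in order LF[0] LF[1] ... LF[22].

Answer: 6 11 16 17 7 18 10 20 3 1 4 5 8 21 13 12 0 22 14 2 15 19 9

Derivation:
Char counts: '$':1, 'B':2, 'C':1, 'D':2, 'E':2, 'F':2, 'a':1, 'b':2, 'c':3, 'd':2, 'e':2, 'f':3
C (first-col start): C('$')=0, C('B')=1, C('C')=3, C('D')=4, C('E')=6, C('F')=8, C('a')=10, C('b')=11, C('c')=13, C('d')=16, C('e')=18, C('f')=20
L[0]='E': occ=0, LF[0]=C('E')+0=6+0=6
L[1]='b': occ=0, LF[1]=C('b')+0=11+0=11
L[2]='d': occ=0, LF[2]=C('d')+0=16+0=16
L[3]='d': occ=1, LF[3]=C('d')+1=16+1=17
L[4]='E': occ=1, LF[4]=C('E')+1=6+1=7
L[5]='e': occ=0, LF[5]=C('e')+0=18+0=18
L[6]='a': occ=0, LF[6]=C('a')+0=10+0=10
L[7]='f': occ=0, LF[7]=C('f')+0=20+0=20
L[8]='C': occ=0, LF[8]=C('C')+0=3+0=3
L[9]='B': occ=0, LF[9]=C('B')+0=1+0=1
L[10]='D': occ=0, LF[10]=C('D')+0=4+0=4
L[11]='D': occ=1, LF[11]=C('D')+1=4+1=5
L[12]='F': occ=0, LF[12]=C('F')+0=8+0=8
L[13]='f': occ=1, LF[13]=C('f')+1=20+1=21
L[14]='c': occ=0, LF[14]=C('c')+0=13+0=13
L[15]='b': occ=1, LF[15]=C('b')+1=11+1=12
L[16]='$': occ=0, LF[16]=C('$')+0=0+0=0
L[17]='f': occ=2, LF[17]=C('f')+2=20+2=22
L[18]='c': occ=1, LF[18]=C('c')+1=13+1=14
L[19]='B': occ=1, LF[19]=C('B')+1=1+1=2
L[20]='c': occ=2, LF[20]=C('c')+2=13+2=15
L[21]='e': occ=1, LF[21]=C('e')+1=18+1=19
L[22]='F': occ=1, LF[22]=C('F')+1=8+1=9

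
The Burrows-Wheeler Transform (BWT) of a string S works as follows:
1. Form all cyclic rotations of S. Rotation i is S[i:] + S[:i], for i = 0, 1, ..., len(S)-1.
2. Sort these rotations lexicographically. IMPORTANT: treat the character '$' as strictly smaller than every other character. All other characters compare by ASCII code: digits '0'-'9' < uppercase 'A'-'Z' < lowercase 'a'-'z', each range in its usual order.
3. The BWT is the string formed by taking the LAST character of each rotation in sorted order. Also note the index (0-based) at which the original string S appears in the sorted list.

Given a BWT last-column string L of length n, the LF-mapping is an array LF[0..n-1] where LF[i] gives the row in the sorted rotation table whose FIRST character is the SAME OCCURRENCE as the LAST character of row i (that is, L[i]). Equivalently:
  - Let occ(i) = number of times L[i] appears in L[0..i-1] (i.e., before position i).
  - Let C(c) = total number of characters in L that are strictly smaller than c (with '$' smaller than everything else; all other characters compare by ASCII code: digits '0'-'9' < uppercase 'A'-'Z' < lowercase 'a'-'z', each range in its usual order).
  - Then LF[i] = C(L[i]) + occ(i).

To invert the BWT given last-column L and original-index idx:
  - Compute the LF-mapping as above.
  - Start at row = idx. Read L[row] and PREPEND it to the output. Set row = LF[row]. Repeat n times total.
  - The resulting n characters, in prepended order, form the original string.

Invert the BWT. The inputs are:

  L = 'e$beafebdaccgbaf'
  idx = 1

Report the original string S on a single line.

Answer: abadceafgebfbce$

Derivation:
LF mapping: 10 0 4 11 1 13 12 5 9 2 7 8 15 6 3 14
Walk LF starting at row 1, prepending L[row]:
  step 1: row=1, L[1]='$', prepend. Next row=LF[1]=0
  step 2: row=0, L[0]='e', prepend. Next row=LF[0]=10
  step 3: row=10, L[10]='c', prepend. Next row=LF[10]=7
  step 4: row=7, L[7]='b', prepend. Next row=LF[7]=5
  step 5: row=5, L[5]='f', prepend. Next row=LF[5]=13
  step 6: row=13, L[13]='b', prepend. Next row=LF[13]=6
  step 7: row=6, L[6]='e', prepend. Next row=LF[6]=12
  step 8: row=12, L[12]='g', prepend. Next row=LF[12]=15
  step 9: row=15, L[15]='f', prepend. Next row=LF[15]=14
  step 10: row=14, L[14]='a', prepend. Next row=LF[14]=3
  step 11: row=3, L[3]='e', prepend. Next row=LF[3]=11
  step 12: row=11, L[11]='c', prepend. Next row=LF[11]=8
  step 13: row=8, L[8]='d', prepend. Next row=LF[8]=9
  step 14: row=9, L[9]='a', prepend. Next row=LF[9]=2
  step 15: row=2, L[2]='b', prepend. Next row=LF[2]=4
  step 16: row=4, L[4]='a', prepend. Next row=LF[4]=1
Reversed output: abadceafgebfbce$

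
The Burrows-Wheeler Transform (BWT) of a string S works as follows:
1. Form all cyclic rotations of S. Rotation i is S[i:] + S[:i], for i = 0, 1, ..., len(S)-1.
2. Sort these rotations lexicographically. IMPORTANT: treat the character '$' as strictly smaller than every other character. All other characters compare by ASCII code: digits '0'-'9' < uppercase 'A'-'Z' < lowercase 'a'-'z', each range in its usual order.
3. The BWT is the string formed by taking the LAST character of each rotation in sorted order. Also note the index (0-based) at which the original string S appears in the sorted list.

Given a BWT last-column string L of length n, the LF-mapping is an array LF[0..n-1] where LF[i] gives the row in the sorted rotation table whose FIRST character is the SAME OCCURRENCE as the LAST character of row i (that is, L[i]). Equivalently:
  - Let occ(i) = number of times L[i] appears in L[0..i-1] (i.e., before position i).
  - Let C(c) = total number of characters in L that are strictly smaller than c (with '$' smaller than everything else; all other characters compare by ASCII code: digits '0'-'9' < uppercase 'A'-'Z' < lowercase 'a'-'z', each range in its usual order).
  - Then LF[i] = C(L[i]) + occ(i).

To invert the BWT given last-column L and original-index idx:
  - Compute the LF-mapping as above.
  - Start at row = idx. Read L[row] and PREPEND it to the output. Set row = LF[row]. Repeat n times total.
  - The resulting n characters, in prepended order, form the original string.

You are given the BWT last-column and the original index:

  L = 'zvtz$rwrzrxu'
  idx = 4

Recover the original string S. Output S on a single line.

Answer: trwvruzxzrz$

Derivation:
LF mapping: 9 6 4 10 0 1 7 2 11 3 8 5
Walk LF starting at row 4, prepending L[row]:
  step 1: row=4, L[4]='$', prepend. Next row=LF[4]=0
  step 2: row=0, L[0]='z', prepend. Next row=LF[0]=9
  step 3: row=9, L[9]='r', prepend. Next row=LF[9]=3
  step 4: row=3, L[3]='z', prepend. Next row=LF[3]=10
  step 5: row=10, L[10]='x', prepend. Next row=LF[10]=8
  step 6: row=8, L[8]='z', prepend. Next row=LF[8]=11
  step 7: row=11, L[11]='u', prepend. Next row=LF[11]=5
  step 8: row=5, L[5]='r', prepend. Next row=LF[5]=1
  step 9: row=1, L[1]='v', prepend. Next row=LF[1]=6
  step 10: row=6, L[6]='w', prepend. Next row=LF[6]=7
  step 11: row=7, L[7]='r', prepend. Next row=LF[7]=2
  step 12: row=2, L[2]='t', prepend. Next row=LF[2]=4
Reversed output: trwvruzxzrz$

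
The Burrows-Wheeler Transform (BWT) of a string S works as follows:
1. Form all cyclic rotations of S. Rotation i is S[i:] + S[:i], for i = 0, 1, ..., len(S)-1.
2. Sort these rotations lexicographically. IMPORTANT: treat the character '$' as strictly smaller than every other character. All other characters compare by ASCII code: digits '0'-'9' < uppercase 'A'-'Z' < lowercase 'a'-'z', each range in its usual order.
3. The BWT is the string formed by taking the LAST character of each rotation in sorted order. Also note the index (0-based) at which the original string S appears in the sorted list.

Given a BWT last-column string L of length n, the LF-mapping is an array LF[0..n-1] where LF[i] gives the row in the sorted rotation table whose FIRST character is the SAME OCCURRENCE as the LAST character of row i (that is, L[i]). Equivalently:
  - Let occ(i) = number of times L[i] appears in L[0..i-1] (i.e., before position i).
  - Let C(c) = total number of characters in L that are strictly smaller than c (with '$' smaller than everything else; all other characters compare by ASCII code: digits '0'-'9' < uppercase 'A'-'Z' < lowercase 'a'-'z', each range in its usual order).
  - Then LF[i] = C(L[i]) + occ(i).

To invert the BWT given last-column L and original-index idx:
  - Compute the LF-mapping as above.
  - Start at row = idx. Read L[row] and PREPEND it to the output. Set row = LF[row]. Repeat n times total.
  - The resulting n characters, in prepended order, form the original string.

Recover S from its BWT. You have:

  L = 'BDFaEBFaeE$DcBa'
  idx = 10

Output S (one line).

LF mapping: 1 4 8 10 6 2 9 11 14 7 0 5 13 3 12
Walk LF starting at row 10, prepending L[row]:
  step 1: row=10, L[10]='$', prepend. Next row=LF[10]=0
  step 2: row=0, L[0]='B', prepend. Next row=LF[0]=1
  step 3: row=1, L[1]='D', prepend. Next row=LF[1]=4
  step 4: row=4, L[4]='E', prepend. Next row=LF[4]=6
  step 5: row=6, L[6]='F', prepend. Next row=LF[6]=9
  step 6: row=9, L[9]='E', prepend. Next row=LF[9]=7
  step 7: row=7, L[7]='a', prepend. Next row=LF[7]=11
  step 8: row=11, L[11]='D', prepend. Next row=LF[11]=5
  step 9: row=5, L[5]='B', prepend. Next row=LF[5]=2
  step 10: row=2, L[2]='F', prepend. Next row=LF[2]=8
  step 11: row=8, L[8]='e', prepend. Next row=LF[8]=14
  step 12: row=14, L[14]='a', prepend. Next row=LF[14]=12
  step 13: row=12, L[12]='c', prepend. Next row=LF[12]=13
  step 14: row=13, L[13]='B', prepend. Next row=LF[13]=3
  step 15: row=3, L[3]='a', prepend. Next row=LF[3]=10
Reversed output: aBcaeFBDaEFEDB$

Answer: aBcaeFBDaEFEDB$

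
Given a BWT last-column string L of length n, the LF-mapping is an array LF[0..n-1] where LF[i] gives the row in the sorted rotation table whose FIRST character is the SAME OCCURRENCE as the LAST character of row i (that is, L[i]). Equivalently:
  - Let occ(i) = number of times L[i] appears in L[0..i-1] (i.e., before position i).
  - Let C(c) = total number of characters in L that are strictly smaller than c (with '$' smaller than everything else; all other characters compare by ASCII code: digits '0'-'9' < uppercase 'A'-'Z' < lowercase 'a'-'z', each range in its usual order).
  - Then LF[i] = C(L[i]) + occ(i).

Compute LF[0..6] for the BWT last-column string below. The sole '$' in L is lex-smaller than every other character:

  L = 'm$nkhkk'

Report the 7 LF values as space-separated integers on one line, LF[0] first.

Char counts: '$':1, 'h':1, 'k':3, 'm':1, 'n':1
C (first-col start): C('$')=0, C('h')=1, C('k')=2, C('m')=5, C('n')=6
L[0]='m': occ=0, LF[0]=C('m')+0=5+0=5
L[1]='$': occ=0, LF[1]=C('$')+0=0+0=0
L[2]='n': occ=0, LF[2]=C('n')+0=6+0=6
L[3]='k': occ=0, LF[3]=C('k')+0=2+0=2
L[4]='h': occ=0, LF[4]=C('h')+0=1+0=1
L[5]='k': occ=1, LF[5]=C('k')+1=2+1=3
L[6]='k': occ=2, LF[6]=C('k')+2=2+2=4

Answer: 5 0 6 2 1 3 4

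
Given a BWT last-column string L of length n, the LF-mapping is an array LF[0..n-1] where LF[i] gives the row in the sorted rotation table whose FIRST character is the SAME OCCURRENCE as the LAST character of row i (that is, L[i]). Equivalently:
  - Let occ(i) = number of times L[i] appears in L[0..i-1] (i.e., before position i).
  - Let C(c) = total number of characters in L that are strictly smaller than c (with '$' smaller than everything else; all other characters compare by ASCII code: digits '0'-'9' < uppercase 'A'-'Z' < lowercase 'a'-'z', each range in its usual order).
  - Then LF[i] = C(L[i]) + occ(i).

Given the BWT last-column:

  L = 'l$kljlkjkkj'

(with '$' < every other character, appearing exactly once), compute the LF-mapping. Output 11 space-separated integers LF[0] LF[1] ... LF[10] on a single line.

Char counts: '$':1, 'j':3, 'k':4, 'l':3
C (first-col start): C('$')=0, C('j')=1, C('k')=4, C('l')=8
L[0]='l': occ=0, LF[0]=C('l')+0=8+0=8
L[1]='$': occ=0, LF[1]=C('$')+0=0+0=0
L[2]='k': occ=0, LF[2]=C('k')+0=4+0=4
L[3]='l': occ=1, LF[3]=C('l')+1=8+1=9
L[4]='j': occ=0, LF[4]=C('j')+0=1+0=1
L[5]='l': occ=2, LF[5]=C('l')+2=8+2=10
L[6]='k': occ=1, LF[6]=C('k')+1=4+1=5
L[7]='j': occ=1, LF[7]=C('j')+1=1+1=2
L[8]='k': occ=2, LF[8]=C('k')+2=4+2=6
L[9]='k': occ=3, LF[9]=C('k')+3=4+3=7
L[10]='j': occ=2, LF[10]=C('j')+2=1+2=3

Answer: 8 0 4 9 1 10 5 2 6 7 3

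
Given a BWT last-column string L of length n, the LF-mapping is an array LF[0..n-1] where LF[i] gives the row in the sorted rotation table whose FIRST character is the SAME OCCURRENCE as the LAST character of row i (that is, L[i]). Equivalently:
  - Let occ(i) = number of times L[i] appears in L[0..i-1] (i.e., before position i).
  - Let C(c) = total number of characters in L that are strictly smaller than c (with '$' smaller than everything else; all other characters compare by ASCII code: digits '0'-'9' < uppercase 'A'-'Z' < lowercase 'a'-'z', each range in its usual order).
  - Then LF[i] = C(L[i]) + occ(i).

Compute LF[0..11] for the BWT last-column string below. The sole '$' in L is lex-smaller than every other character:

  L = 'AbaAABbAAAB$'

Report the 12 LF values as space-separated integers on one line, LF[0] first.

Char counts: '$':1, 'A':6, 'B':2, 'a':1, 'b':2
C (first-col start): C('$')=0, C('A')=1, C('B')=7, C('a')=9, C('b')=10
L[0]='A': occ=0, LF[0]=C('A')+0=1+0=1
L[1]='b': occ=0, LF[1]=C('b')+0=10+0=10
L[2]='a': occ=0, LF[2]=C('a')+0=9+0=9
L[3]='A': occ=1, LF[3]=C('A')+1=1+1=2
L[4]='A': occ=2, LF[4]=C('A')+2=1+2=3
L[5]='B': occ=0, LF[5]=C('B')+0=7+0=7
L[6]='b': occ=1, LF[6]=C('b')+1=10+1=11
L[7]='A': occ=3, LF[7]=C('A')+3=1+3=4
L[8]='A': occ=4, LF[8]=C('A')+4=1+4=5
L[9]='A': occ=5, LF[9]=C('A')+5=1+5=6
L[10]='B': occ=1, LF[10]=C('B')+1=7+1=8
L[11]='$': occ=0, LF[11]=C('$')+0=0+0=0

Answer: 1 10 9 2 3 7 11 4 5 6 8 0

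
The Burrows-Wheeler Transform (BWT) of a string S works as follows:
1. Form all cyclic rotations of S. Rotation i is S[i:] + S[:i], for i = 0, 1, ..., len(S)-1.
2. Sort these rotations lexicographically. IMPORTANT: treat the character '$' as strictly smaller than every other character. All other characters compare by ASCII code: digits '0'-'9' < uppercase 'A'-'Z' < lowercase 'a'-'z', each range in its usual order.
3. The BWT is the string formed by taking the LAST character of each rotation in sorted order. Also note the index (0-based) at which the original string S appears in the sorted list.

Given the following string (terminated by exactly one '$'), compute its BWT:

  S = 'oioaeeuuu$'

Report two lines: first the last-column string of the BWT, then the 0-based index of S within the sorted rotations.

Answer: uoaeoi$uue
6

Derivation:
All 10 rotations (rotation i = S[i:]+S[:i]):
  rot[0] = oioaeeuuu$
  rot[1] = ioaeeuuu$o
  rot[2] = oaeeuuu$oi
  rot[3] = aeeuuu$oio
  rot[4] = eeuuu$oioa
  rot[5] = euuu$oioae
  rot[6] = uuu$oioaee
  rot[7] = uu$oioaeeu
  rot[8] = u$oioaeeuu
  rot[9] = $oioaeeuuu
Sorted (with $ < everything):
  sorted[0] = $oioaeeuuu  (last char: 'u')
  sorted[1] = aeeuuu$oio  (last char: 'o')
  sorted[2] = eeuuu$oioa  (last char: 'a')
  sorted[3] = euuu$oioae  (last char: 'e')
  sorted[4] = ioaeeuuu$o  (last char: 'o')
  sorted[5] = oaeeuuu$oi  (last char: 'i')
  sorted[6] = oioaeeuuu$  (last char: '$')
  sorted[7] = u$oioaeeuu  (last char: 'u')
  sorted[8] = uu$oioaeeu  (last char: 'u')
  sorted[9] = uuu$oioaee  (last char: 'e')
Last column: uoaeoi$uue
Original string S is at sorted index 6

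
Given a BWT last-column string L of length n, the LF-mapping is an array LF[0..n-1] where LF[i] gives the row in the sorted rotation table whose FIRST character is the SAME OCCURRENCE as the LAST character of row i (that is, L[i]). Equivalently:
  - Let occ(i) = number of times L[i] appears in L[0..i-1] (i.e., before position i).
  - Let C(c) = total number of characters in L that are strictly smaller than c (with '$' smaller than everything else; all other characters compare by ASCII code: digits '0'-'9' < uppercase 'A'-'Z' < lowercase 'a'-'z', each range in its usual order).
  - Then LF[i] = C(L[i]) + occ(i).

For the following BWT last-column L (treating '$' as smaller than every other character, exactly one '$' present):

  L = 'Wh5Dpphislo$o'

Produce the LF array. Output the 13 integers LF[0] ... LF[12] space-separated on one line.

Answer: 3 4 1 2 10 11 5 6 12 7 8 0 9

Derivation:
Char counts: '$':1, '5':1, 'D':1, 'W':1, 'h':2, 'i':1, 'l':1, 'o':2, 'p':2, 's':1
C (first-col start): C('$')=0, C('5')=1, C('D')=2, C('W')=3, C('h')=4, C('i')=6, C('l')=7, C('o')=8, C('p')=10, C('s')=12
L[0]='W': occ=0, LF[0]=C('W')+0=3+0=3
L[1]='h': occ=0, LF[1]=C('h')+0=4+0=4
L[2]='5': occ=0, LF[2]=C('5')+0=1+0=1
L[3]='D': occ=0, LF[3]=C('D')+0=2+0=2
L[4]='p': occ=0, LF[4]=C('p')+0=10+0=10
L[5]='p': occ=1, LF[5]=C('p')+1=10+1=11
L[6]='h': occ=1, LF[6]=C('h')+1=4+1=5
L[7]='i': occ=0, LF[7]=C('i')+0=6+0=6
L[8]='s': occ=0, LF[8]=C('s')+0=12+0=12
L[9]='l': occ=0, LF[9]=C('l')+0=7+0=7
L[10]='o': occ=0, LF[10]=C('o')+0=8+0=8
L[11]='$': occ=0, LF[11]=C('$')+0=0+0=0
L[12]='o': occ=1, LF[12]=C('o')+1=8+1=9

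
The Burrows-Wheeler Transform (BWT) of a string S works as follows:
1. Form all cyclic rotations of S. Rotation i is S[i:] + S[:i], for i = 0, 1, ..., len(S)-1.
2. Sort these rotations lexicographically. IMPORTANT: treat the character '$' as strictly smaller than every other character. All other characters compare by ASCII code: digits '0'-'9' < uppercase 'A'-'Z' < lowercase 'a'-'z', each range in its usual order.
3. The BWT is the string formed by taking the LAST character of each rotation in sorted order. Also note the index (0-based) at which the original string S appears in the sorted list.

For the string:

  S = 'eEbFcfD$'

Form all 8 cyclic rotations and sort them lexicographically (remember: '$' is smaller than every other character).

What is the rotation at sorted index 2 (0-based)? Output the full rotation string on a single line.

Answer: EbFcfD$e

Derivation:
All 8 rotations (rotation i = S[i:]+S[:i]):
  rot[0] = eEbFcfD$
  rot[1] = EbFcfD$e
  rot[2] = bFcfD$eE
  rot[3] = FcfD$eEb
  rot[4] = cfD$eEbF
  rot[5] = fD$eEbFc
  rot[6] = D$eEbFcf
  rot[7] = $eEbFcfD
Sorted (with $ < everything):
  sorted[0] = $eEbFcfD
  sorted[1] = D$eEbFcf
  sorted[2] = EbFcfD$e
  sorted[3] = FcfD$eEb
  sorted[4] = bFcfD$eE
  sorted[5] = cfD$eEbF
  sorted[6] = eEbFcfD$
  sorted[7] = fD$eEbFc
sorted[2] = EbFcfD$e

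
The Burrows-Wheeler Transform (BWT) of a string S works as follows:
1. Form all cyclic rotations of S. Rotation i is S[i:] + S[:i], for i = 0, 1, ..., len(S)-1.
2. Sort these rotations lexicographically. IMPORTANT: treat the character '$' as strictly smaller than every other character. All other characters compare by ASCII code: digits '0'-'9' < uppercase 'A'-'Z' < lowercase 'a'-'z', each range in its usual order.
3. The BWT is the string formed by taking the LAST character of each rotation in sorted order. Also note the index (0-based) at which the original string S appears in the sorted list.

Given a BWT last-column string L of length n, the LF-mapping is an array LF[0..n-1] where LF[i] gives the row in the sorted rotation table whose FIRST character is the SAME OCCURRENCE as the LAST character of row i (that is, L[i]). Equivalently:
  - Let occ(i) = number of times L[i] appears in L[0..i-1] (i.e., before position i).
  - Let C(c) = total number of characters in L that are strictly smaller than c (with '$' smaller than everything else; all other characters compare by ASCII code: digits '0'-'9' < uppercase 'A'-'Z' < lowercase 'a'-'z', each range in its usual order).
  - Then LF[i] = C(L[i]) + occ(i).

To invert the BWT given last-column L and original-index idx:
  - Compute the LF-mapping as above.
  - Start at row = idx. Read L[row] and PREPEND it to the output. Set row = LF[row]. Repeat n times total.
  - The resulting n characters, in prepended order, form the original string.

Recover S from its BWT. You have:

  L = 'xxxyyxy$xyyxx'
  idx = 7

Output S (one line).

Answer: xyyxyyxxyxxx$

Derivation:
LF mapping: 1 2 3 8 9 4 10 0 5 11 12 6 7
Walk LF starting at row 7, prepending L[row]:
  step 1: row=7, L[7]='$', prepend. Next row=LF[7]=0
  step 2: row=0, L[0]='x', prepend. Next row=LF[0]=1
  step 3: row=1, L[1]='x', prepend. Next row=LF[1]=2
  step 4: row=2, L[2]='x', prepend. Next row=LF[2]=3
  step 5: row=3, L[3]='y', prepend. Next row=LF[3]=8
  step 6: row=8, L[8]='x', prepend. Next row=LF[8]=5
  step 7: row=5, L[5]='x', prepend. Next row=LF[5]=4
  step 8: row=4, L[4]='y', prepend. Next row=LF[4]=9
  step 9: row=9, L[9]='y', prepend. Next row=LF[9]=11
  step 10: row=11, L[11]='x', prepend. Next row=LF[11]=6
  step 11: row=6, L[6]='y', prepend. Next row=LF[6]=10
  step 12: row=10, L[10]='y', prepend. Next row=LF[10]=12
  step 13: row=12, L[12]='x', prepend. Next row=LF[12]=7
Reversed output: xyyxyyxxyxxx$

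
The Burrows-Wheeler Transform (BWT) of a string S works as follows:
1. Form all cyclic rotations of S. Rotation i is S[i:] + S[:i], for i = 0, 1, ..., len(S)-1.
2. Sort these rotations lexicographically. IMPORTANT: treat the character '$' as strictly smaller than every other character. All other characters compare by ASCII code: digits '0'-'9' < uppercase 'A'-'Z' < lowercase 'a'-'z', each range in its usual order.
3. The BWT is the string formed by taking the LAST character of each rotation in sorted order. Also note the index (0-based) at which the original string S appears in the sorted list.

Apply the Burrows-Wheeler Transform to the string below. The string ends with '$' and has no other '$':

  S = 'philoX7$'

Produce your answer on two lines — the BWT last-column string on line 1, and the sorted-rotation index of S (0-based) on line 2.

Answer: 7Xophil$
7

Derivation:
All 8 rotations (rotation i = S[i:]+S[:i]):
  rot[0] = philoX7$
  rot[1] = hiloX7$p
  rot[2] = iloX7$ph
  rot[3] = loX7$phi
  rot[4] = oX7$phil
  rot[5] = X7$philo
  rot[6] = 7$philoX
  rot[7] = $philoX7
Sorted (with $ < everything):
  sorted[0] = $philoX7  (last char: '7')
  sorted[1] = 7$philoX  (last char: 'X')
  sorted[2] = X7$philo  (last char: 'o')
  sorted[3] = hiloX7$p  (last char: 'p')
  sorted[4] = iloX7$ph  (last char: 'h')
  sorted[5] = loX7$phi  (last char: 'i')
  sorted[6] = oX7$phil  (last char: 'l')
  sorted[7] = philoX7$  (last char: '$')
Last column: 7Xophil$
Original string S is at sorted index 7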